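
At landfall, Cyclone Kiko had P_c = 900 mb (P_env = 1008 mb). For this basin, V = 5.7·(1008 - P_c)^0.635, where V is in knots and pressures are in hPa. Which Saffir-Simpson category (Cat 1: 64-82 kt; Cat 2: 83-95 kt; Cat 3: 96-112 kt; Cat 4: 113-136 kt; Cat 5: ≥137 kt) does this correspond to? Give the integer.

3

ΔP = 1008 − 900 = 108 mb.
V ≈ 5.7 × 108^0.635 = 5.7 × 19.55 ≈ 111 kt.
111 kt falls in the Category 3 band.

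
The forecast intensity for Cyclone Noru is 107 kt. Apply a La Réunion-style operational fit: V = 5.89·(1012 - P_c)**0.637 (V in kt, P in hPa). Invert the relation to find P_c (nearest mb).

917 mb

ΔP = (V / 5.89)^(1/0.637) = (107/5.89)^1.570.
107/5.89 = 18.166; 18.166^1.570 ≈ 94.81 mb.
P_c = 1012 − 94.81 = 917.19 ≈ 917 mb.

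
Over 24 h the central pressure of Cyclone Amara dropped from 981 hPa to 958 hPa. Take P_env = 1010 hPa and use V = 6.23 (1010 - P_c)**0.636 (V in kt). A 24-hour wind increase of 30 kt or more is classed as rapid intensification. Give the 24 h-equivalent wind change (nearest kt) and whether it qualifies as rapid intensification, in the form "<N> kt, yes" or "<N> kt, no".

24 kt, no

V₁: ΔP = 29, V ≈ 6.23 × 29^0.636 ≈ 53.04 kt.
V₂: ΔP = 52, V ≈ 6.23 × 52^0.636 ≈ 76.89 kt.
ΔV over 24 h = 23.85 kt → 24 h equivalent = 23.85 × 24/24 ≈ 23.85 kt.
24 kt < 30 kt ⇒ not rapid intensification.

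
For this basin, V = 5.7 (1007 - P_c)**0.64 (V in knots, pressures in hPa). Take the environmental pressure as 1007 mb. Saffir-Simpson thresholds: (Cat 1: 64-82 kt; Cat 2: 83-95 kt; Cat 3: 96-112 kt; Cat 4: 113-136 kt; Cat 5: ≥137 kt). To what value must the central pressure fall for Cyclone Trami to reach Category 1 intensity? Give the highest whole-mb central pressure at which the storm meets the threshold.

963 mb

Category 1 begins at V = 64 kt.
Required ΔP = (64/5.7)^(1/0.64) = 11.228^1.562 ≈ 43.76 mb.
P_c ≤ 1007 − 43.76 = 963.24, so the highest integer P_c is 963 mb.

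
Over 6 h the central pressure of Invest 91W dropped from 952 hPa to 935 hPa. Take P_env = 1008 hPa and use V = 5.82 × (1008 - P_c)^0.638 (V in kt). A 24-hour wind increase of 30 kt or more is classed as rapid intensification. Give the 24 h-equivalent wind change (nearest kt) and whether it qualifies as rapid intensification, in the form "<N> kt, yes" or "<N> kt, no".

56 kt, yes

V₁: ΔP = 56, V ≈ 5.82 × 56^0.638 ≈ 75.90 kt.
V₂: ΔP = 73, V ≈ 5.82 × 73^0.638 ≈ 89.89 kt.
ΔV over 6 h = 13.99 kt → 24 h equivalent = 13.99 × 24/6 ≈ 55.96 kt.
56 kt ≥ 30 kt ⇒ rapid intensification.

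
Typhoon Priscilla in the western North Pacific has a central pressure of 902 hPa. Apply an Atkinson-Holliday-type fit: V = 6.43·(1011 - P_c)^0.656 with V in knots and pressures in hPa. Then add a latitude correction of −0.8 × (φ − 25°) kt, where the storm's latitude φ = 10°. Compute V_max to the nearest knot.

152 kt

ΔP = 1011 − 902 = 109 hPa.
109^0.656 ≈ 21.705.
V ≈ 6.43 × 21.705 ≈ 139.6 kt.
Latitude correction: −0.8 × (10 − 25) = 12 kt.
Corrected V ≈ 151.6 kt → 152 kt.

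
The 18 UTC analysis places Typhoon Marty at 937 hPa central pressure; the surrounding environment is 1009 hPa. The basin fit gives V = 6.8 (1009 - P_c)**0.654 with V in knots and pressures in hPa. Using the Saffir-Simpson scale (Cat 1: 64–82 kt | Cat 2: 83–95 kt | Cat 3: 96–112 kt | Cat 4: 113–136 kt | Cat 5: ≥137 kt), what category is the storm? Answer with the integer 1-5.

ΔP = 1009 − 937 = 72 hPa.
V ≈ 6.8 × 72^0.654 = 6.8 × 16.39 ≈ 111 kt.
111 kt falls in the Category 3 band.

3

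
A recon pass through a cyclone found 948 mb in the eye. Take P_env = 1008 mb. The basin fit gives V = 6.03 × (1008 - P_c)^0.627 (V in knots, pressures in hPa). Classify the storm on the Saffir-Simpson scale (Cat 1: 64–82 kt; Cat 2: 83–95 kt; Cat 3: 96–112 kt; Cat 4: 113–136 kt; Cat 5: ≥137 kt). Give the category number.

ΔP = 1008 − 948 = 60 mb.
V ≈ 6.03 × 60^0.627 = 6.03 × 13.03 ≈ 79 kt.
79 kt falls in the Category 1 band.

1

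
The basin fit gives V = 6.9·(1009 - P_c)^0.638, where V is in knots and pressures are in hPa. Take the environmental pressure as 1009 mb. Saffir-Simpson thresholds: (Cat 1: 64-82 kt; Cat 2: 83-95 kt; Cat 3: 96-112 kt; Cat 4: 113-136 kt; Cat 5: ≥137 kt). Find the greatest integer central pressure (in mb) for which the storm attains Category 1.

976 mb

Category 1 begins at V = 64 kt.
Required ΔP = (64/6.9)^(1/0.638) = 9.275^1.567 ≈ 32.82 mb.
P_c ≤ 1009 − 32.82 = 976.18, so the highest integer P_c is 976 mb.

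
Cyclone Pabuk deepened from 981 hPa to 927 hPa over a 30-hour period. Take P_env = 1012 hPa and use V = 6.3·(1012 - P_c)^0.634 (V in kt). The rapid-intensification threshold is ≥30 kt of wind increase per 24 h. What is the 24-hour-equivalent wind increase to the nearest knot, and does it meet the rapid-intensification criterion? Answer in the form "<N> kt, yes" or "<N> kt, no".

V₁: ΔP = 31, V ≈ 6.3 × 31^0.634 ≈ 55.57 kt.
V₂: ΔP = 85, V ≈ 6.3 × 85^0.634 ≈ 105.34 kt.
ΔV over 30 h = 49.77 kt → 24 h equivalent = 49.77 × 24/30 ≈ 39.82 kt.
40 kt ≥ 30 kt ⇒ rapid intensification.

40 kt, yes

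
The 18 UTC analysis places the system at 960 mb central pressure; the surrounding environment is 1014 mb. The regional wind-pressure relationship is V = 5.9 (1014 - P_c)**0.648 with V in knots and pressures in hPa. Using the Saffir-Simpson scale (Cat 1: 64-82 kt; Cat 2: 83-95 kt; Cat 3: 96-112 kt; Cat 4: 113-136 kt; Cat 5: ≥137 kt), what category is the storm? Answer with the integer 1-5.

ΔP = 1014 − 960 = 54 mb.
V ≈ 5.9 × 54^0.648 = 5.9 × 13.26 ≈ 78 kt.
78 kt falls in the Category 1 band.

1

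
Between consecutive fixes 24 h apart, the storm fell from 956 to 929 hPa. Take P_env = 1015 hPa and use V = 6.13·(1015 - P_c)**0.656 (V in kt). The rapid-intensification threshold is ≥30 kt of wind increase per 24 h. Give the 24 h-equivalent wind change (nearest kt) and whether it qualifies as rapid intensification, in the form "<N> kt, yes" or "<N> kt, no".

V₁: ΔP = 59, V ≈ 6.13 × 59^0.656 ≈ 88.95 kt.
V₂: ΔP = 86, V ≈ 6.13 × 86^0.656 ≈ 113.89 kt.
ΔV over 24 h = 24.94 kt → 24 h equivalent = 24.94 × 24/24 ≈ 24.94 kt.
25 kt < 30 kt ⇒ not rapid intensification.

25 kt, no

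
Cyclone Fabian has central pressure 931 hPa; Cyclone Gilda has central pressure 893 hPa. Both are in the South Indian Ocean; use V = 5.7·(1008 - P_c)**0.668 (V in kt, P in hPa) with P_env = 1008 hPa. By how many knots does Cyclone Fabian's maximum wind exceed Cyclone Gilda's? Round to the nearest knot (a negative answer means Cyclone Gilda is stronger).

-32 kt

Cyclone Fabian: ΔP = 77; V ≈ 5.7 × 77^0.668 ≈ 103.76 kt.
Cyclone Gilda: ΔP = 115; V ≈ 5.7 × 115^0.668 ≈ 135.65 kt.
Difference ≈ 103.76 − 135.65 = -31.89 → -32 kt.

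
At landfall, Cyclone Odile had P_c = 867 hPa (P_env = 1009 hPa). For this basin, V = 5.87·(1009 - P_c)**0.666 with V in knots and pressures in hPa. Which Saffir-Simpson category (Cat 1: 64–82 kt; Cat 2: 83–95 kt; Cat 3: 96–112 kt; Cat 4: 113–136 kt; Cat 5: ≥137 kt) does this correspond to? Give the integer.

5

ΔP = 1009 − 867 = 142 hPa.
V ≈ 5.87 × 142^0.666 = 5.87 × 27.13 ≈ 159 kt.
159 kt falls in the Category 5 band.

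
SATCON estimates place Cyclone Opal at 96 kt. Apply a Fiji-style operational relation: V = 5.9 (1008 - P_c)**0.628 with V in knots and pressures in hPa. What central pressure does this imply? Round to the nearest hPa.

923 hPa

ΔP = (V / 5.9)^(1/0.628) = (96/5.9)^1.592.
96/5.9 = 16.271; 16.271^1.592 ≈ 84.92 hPa.
P_c = 1008 − 84.92 = 923.08 ≈ 923 hPa.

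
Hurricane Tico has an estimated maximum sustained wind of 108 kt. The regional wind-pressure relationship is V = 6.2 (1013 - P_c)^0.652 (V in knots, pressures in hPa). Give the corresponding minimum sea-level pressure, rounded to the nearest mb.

933 mb

ΔP = (V / 6.2)^(1/0.652) = (108/6.2)^1.534.
108/6.2 = 17.419; 17.419^1.534 ≈ 80.06 mb.
P_c = 1013 − 80.06 = 932.94 ≈ 933 mb.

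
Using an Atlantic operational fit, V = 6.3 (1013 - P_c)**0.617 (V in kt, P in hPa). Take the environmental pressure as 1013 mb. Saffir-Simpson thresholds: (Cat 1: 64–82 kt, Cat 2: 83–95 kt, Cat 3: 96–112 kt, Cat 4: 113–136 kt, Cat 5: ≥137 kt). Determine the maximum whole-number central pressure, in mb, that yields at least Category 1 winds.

Category 1 begins at V = 64 kt.
Required ΔP = (64/6.3)^(1/0.617) = 10.159^1.621 ≈ 42.84 mb.
P_c ≤ 1013 − 42.84 = 970.16, so the highest integer P_c is 970 mb.

970 mb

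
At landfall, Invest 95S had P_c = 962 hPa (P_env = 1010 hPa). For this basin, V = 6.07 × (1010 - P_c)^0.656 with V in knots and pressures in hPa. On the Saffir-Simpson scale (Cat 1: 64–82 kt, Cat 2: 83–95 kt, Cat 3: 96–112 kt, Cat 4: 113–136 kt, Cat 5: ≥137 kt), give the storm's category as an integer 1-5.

1

ΔP = 1010 − 962 = 48 hPa.
V ≈ 6.07 × 48^0.656 = 6.07 × 12.67 ≈ 77 kt.
77 kt falls in the Category 1 band.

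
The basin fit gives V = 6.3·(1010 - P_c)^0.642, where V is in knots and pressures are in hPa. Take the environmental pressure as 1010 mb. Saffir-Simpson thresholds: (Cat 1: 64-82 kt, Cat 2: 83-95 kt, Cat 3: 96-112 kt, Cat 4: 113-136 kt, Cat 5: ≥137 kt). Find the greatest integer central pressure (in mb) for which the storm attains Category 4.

Category 4 begins at V = 113 kt.
Required ΔP = (113/6.3)^(1/0.642) = 17.937^1.558 ≈ 89.71 mb.
P_c ≤ 1010 − 89.71 = 920.29, so the highest integer P_c is 920 mb.

920 mb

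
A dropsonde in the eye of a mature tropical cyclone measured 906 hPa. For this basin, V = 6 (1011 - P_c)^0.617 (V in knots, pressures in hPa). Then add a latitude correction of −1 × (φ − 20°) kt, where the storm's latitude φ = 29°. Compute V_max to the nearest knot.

97 kt

ΔP = 1011 − 906 = 105 hPa.
105^0.617 ≈ 17.663.
V ≈ 6 × 17.663 ≈ 106.0 kt.
Latitude correction: −1 × (29 − 20) = -9 kt.
Corrected V ≈ 97 kt → 97 kt.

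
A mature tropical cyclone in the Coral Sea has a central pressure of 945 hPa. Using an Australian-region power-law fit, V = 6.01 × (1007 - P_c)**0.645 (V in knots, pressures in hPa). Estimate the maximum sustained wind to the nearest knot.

86 kt

ΔP = 1007 − 945 = 62 hPa.
62^0.645 ≈ 14.325.
V ≈ 6.01 × 14.325 ≈ 86.1 kt.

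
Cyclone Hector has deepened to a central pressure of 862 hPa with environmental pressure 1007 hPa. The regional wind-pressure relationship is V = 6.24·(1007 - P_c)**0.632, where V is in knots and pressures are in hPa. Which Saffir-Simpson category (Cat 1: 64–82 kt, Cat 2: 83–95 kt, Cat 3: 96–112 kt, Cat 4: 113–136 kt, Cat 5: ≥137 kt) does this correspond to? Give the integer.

ΔP = 1007 − 862 = 145 hPa.
V ≈ 6.24 × 145^0.632 = 6.24 × 23.23 ≈ 145 kt.
145 kt falls in the Category 5 band.

5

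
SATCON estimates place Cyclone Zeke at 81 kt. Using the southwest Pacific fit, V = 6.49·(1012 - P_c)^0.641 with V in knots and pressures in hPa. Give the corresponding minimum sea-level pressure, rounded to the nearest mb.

ΔP = (V / 6.49)^(1/0.641) = (81/6.49)^1.560.
81/6.49 = 12.481; 12.481^1.560 ≈ 51.31 mb.
P_c = 1012 − 51.31 = 960.69 ≈ 961 mb.

961 mb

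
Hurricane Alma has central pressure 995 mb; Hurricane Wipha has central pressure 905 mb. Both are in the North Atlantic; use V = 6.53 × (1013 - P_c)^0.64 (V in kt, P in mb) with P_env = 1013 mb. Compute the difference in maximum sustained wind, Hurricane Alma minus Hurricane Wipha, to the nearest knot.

Hurricane Alma: ΔP = 18; V ≈ 6.53 × 18^0.64 ≈ 41.52 kt.
Hurricane Wipha: ΔP = 108; V ≈ 6.53 × 108^0.64 ≈ 130.71 kt.
Difference ≈ 41.52 − 130.71 = -89.19 → -89 kt.

-89 kt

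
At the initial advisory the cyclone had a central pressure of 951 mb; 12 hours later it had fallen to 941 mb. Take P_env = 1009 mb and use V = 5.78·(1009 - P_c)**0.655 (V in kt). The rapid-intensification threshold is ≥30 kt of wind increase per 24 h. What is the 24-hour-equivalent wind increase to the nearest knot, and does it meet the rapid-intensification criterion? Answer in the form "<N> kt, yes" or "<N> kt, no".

V₁: ΔP = 58, V ≈ 5.78 × 58^0.655 ≈ 82.60 kt.
V₂: ΔP = 68, V ≈ 5.78 × 68^0.655 ≈ 91.67 kt.
ΔV over 12 h = 9.07 kt → 24 h equivalent = 9.07 × 24/12 ≈ 18.14 kt.
18 kt < 30 kt ⇒ not rapid intensification.

18 kt, no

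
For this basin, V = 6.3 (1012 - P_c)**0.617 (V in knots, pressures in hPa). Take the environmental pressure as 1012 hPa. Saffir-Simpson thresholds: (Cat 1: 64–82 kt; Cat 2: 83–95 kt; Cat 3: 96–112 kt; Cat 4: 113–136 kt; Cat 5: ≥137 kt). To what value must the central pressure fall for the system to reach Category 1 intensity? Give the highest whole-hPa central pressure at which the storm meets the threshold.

Category 1 begins at V = 64 kt.
Required ΔP = (64/6.3)^(1/0.617) = 10.159^1.621 ≈ 42.84 hPa.
P_c ≤ 1012 − 42.84 = 969.16, so the highest integer P_c is 969 hPa.

969 hPa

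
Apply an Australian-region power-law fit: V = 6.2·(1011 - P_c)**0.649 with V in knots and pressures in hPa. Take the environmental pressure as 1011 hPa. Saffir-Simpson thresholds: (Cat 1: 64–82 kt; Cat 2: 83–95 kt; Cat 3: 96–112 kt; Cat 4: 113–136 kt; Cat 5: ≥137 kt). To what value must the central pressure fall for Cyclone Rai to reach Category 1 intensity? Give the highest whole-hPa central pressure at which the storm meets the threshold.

Category 1 begins at V = 64 kt.
Required ΔP = (64/6.2)^(1/0.649) = 10.323^1.541 ≈ 36.48 hPa.
P_c ≤ 1011 − 36.48 = 974.52, so the highest integer P_c is 974 hPa.

974 hPa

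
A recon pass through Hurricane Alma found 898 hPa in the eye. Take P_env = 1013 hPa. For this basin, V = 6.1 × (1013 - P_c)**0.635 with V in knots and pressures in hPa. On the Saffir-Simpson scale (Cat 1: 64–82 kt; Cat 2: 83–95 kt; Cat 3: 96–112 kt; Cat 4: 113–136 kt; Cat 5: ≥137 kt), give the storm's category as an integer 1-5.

4

ΔP = 1013 − 898 = 115 hPa.
V ≈ 6.1 × 115^0.635 = 6.1 × 20.35 ≈ 124 kt.
124 kt falls in the Category 4 band.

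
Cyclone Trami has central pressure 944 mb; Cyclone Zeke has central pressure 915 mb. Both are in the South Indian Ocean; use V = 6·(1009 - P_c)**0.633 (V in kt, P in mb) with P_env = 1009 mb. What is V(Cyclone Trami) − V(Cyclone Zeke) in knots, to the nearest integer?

Cyclone Trami: ΔP = 65; V ≈ 6 × 65^0.633 ≈ 84.28 kt.
Cyclone Zeke: ΔP = 94; V ≈ 6 × 94^0.633 ≈ 106.45 kt.
Difference ≈ 84.28 − 106.45 = -22.17 → -22 kt.

-22 kt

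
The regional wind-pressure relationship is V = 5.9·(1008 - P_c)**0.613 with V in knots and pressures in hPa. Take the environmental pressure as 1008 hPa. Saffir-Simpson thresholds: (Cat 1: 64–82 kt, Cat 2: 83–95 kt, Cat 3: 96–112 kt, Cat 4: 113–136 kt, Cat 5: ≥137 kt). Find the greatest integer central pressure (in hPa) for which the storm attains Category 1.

Category 1 begins at V = 64 kt.
Required ΔP = (64/5.9)^(1/0.613) = 10.847^1.631 ≈ 48.86 hPa.
P_c ≤ 1008 − 48.86 = 959.14, so the highest integer P_c is 959 hPa.

959 hPa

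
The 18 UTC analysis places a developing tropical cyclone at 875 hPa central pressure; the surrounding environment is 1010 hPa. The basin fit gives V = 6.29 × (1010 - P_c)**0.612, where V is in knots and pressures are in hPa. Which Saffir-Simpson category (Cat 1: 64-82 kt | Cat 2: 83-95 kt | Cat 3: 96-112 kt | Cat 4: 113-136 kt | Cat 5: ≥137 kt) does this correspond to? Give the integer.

4

ΔP = 1010 − 875 = 135 hPa.
V ≈ 6.29 × 135^0.612 = 6.29 × 20.13 ≈ 127 kt.
127 kt falls in the Category 4 band.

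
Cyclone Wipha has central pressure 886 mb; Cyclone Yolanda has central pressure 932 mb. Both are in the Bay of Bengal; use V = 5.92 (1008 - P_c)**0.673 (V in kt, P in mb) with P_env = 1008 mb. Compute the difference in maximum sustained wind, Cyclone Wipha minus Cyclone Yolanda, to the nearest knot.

41 kt

Cyclone Wipha: ΔP = 122; V ≈ 5.92 × 122^0.673 ≈ 150.12 kt.
Cyclone Yolanda: ΔP = 76; V ≈ 5.92 × 76^0.673 ≈ 109.17 kt.
Difference ≈ 150.12 − 109.17 = 40.95 → 41 kt.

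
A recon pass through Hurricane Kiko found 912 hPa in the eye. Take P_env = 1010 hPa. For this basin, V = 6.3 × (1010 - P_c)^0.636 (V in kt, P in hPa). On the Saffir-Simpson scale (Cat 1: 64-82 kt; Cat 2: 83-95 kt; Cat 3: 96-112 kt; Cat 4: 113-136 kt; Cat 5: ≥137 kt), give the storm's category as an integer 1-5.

4

ΔP = 1010 − 912 = 98 hPa.
V ≈ 6.3 × 98^0.636 = 6.3 × 18.47 ≈ 116 kt.
116 kt falls in the Category 4 band.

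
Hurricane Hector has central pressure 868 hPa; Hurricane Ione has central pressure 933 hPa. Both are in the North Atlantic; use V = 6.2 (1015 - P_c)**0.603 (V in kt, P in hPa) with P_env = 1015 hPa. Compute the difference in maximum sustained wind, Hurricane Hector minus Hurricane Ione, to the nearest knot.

37 kt

Hurricane Hector: ΔP = 147; V ≈ 6.2 × 147^0.603 ≈ 125.69 kt.
Hurricane Ione: ΔP = 82; V ≈ 6.2 × 82^0.603 ≈ 88.39 kt.
Difference ≈ 125.69 − 88.39 = 37.30 → 37 kt.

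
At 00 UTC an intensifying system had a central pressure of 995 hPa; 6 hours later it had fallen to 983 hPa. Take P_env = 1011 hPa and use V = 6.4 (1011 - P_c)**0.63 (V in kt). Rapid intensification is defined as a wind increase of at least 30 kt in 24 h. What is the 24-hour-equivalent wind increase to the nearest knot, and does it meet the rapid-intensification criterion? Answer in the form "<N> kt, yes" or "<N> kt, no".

V₁: ΔP = 16, V ≈ 6.4 × 16^0.63 ≈ 36.71 kt.
V₂: ΔP = 28, V ≈ 6.4 × 28^0.63 ≈ 52.23 kt.
ΔV over 6 h = 15.52 kt → 24 h equivalent = 15.52 × 24/6 ≈ 62.08 kt.
62 kt ≥ 30 kt ⇒ rapid intensification.

62 kt, yes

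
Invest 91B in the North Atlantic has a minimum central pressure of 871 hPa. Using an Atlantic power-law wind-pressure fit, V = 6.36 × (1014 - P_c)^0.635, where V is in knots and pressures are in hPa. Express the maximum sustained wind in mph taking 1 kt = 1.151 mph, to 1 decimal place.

171.1 mph

ΔP = 1014 − 871 = 143 hPa.
V ≈ 6.36 × 143^0.635 = 6.36 × 23.369 ≈ 148.626 kt.
148.626 × 1.151 ≈ 171.07 mph → 171.1 mph.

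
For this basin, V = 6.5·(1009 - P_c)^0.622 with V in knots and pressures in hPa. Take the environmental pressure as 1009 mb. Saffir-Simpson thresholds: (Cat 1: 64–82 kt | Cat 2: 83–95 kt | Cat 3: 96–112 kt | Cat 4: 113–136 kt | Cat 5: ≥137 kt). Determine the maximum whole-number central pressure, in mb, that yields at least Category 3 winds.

933 mb

Category 3 begins at V = 96 kt.
Required ΔP = (96/6.5)^(1/0.622) = 14.769^1.608 ≈ 75.86 mb.
P_c ≤ 1009 − 75.86 = 933.14, so the highest integer P_c is 933 mb.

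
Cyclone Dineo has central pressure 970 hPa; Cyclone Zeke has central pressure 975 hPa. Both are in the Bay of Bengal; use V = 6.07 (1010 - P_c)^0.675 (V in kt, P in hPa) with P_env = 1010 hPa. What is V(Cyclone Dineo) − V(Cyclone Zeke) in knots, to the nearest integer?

Cyclone Dineo: ΔP = 40; V ≈ 6.07 × 40^0.675 ≈ 73.21 kt.
Cyclone Zeke: ΔP = 35; V ≈ 6.07 × 35^0.675 ≈ 66.90 kt.
Difference ≈ 73.21 − 66.90 = 6.31 → 6 kt.

6 kt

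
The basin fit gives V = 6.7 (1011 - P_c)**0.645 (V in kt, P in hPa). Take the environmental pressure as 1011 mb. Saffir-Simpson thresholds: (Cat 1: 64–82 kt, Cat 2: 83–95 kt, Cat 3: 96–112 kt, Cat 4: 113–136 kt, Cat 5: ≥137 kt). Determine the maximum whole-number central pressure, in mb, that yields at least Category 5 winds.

903 mb

Category 5 begins at V = 137 kt.
Required ΔP = (137/6.7)^(1/0.645) = 20.448^1.550 ≈ 107.65 mb.
P_c ≤ 1011 − 107.65 = 903.35, so the highest integer P_c is 903 mb.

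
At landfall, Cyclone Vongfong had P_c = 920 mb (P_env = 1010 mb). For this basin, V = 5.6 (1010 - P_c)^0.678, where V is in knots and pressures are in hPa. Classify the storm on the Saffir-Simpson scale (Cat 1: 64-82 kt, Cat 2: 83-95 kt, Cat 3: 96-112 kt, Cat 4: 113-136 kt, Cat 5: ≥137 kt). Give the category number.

4

ΔP = 1010 − 920 = 90 mb.
V ≈ 5.6 × 90^0.678 = 5.6 × 21.13 ≈ 118 kt.
118 kt falls in the Category 4 band.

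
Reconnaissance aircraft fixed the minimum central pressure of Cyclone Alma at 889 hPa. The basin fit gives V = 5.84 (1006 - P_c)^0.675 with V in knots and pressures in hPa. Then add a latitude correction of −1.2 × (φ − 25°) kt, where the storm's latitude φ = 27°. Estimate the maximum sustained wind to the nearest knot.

ΔP = 1006 − 889 = 117 hPa.
117^0.675 ≈ 24.890.
V ≈ 5.84 × 24.890 ≈ 145.4 kt.
Latitude correction: −1.2 × (27 − 25) = -2.4 kt.
Corrected V ≈ 143 kt → 143 kt.

143 kt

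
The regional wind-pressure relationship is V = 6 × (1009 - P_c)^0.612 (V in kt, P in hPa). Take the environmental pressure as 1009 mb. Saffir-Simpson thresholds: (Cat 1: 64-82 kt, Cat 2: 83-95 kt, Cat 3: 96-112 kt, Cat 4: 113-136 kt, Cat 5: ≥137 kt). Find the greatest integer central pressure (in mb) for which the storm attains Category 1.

961 mb

Category 1 begins at V = 64 kt.
Required ΔP = (64/6)^(1/0.612) = 10.667^1.634 ≈ 47.84 mb.
P_c ≤ 1009 − 47.84 = 961.16, so the highest integer P_c is 961 mb.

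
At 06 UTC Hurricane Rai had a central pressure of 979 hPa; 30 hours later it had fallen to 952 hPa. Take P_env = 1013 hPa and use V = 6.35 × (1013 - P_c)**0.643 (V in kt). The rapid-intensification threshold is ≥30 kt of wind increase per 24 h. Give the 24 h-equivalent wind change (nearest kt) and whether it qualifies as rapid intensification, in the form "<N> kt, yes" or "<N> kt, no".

V₁: ΔP = 34, V ≈ 6.35 × 34^0.643 ≈ 61.31 kt.
V₂: ΔP = 61, V ≈ 6.35 × 61^0.643 ≈ 89.28 kt.
ΔV over 30 h = 27.97 kt → 24 h equivalent = 27.97 × 24/30 ≈ 22.38 kt.
22 kt < 30 kt ⇒ not rapid intensification.

22 kt, no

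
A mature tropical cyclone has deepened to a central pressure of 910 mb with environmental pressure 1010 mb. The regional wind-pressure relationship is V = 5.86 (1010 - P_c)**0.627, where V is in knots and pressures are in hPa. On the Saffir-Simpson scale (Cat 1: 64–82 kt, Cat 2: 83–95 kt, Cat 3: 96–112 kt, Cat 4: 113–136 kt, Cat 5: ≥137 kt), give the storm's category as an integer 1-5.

ΔP = 1010 − 910 = 100 mb.
V ≈ 5.86 × 100^0.627 = 5.86 × 17.95 ≈ 105 kt.
105 kt falls in the Category 3 band.

3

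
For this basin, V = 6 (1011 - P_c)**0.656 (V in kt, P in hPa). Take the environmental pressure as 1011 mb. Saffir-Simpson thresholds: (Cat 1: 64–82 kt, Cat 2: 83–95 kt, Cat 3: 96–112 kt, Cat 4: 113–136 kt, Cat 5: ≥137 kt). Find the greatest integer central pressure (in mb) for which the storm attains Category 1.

974 mb

Category 1 begins at V = 64 kt.
Required ΔP = (64/6)^(1/0.656) = 10.667^1.524 ≈ 36.91 mb.
P_c ≤ 1011 − 36.91 = 974.09, so the highest integer P_c is 974 mb.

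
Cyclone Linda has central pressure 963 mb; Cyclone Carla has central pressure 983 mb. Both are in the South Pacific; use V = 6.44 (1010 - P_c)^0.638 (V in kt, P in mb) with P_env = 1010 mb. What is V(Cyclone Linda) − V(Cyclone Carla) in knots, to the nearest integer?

22 kt

Cyclone Linda: ΔP = 47; V ≈ 6.44 × 47^0.638 ≈ 75.11 kt.
Cyclone Carla: ΔP = 27; V ≈ 6.44 × 27^0.638 ≈ 52.73 kt.
Difference ≈ 75.11 − 52.73 = 22.38 → 22 kt.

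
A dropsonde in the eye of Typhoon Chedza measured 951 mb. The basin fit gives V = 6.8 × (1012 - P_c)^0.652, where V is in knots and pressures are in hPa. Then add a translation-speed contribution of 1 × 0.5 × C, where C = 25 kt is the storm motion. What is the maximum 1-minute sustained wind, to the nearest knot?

112 kt

ΔP = 1012 − 951 = 61 mb.
61^0.652 ≈ 14.589.
V ≈ 6.8 × 14.589 ≈ 99.2 kt.
Translation term: 1 × 0.5 × 25 = 12.5 kt.
Corrected V ≈ 111.7 kt → 112 kt.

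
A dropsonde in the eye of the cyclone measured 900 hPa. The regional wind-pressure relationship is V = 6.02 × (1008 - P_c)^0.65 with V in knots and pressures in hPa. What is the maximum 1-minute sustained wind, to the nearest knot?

126 kt

ΔP = 1008 − 900 = 108 hPa.
108^0.65 ≈ 20.976.
V ≈ 6.02 × 20.976 ≈ 126.3 kt.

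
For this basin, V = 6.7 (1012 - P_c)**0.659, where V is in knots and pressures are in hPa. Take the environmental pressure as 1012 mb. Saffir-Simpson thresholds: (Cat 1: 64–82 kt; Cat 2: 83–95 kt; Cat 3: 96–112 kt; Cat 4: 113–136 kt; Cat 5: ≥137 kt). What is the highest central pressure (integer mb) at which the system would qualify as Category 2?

Category 2 begins at V = 83 kt.
Required ΔP = (83/6.7)^(1/0.659) = 12.388^1.517 ≈ 45.56 mb.
P_c ≤ 1012 − 45.56 = 966.44, so the highest integer P_c is 966 mb.

966 mb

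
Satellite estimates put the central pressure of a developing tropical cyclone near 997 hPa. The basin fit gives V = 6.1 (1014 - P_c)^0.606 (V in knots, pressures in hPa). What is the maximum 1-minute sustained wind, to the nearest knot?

ΔP = 1014 − 997 = 17 hPa.
17^0.606 ≈ 5.567.
V ≈ 6.1 × 5.567 ≈ 34.0 kt.

34 kt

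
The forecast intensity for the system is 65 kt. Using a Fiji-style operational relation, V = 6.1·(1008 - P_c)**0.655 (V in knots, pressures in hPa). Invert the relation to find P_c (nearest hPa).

971 hPa

ΔP = (V / 6.1)^(1/0.655) = (65/6.1)^1.527.
65/6.1 = 10.656; 10.656^1.527 ≈ 37.05 hPa.
P_c = 1008 − 37.05 = 970.95 ≈ 971 hPa.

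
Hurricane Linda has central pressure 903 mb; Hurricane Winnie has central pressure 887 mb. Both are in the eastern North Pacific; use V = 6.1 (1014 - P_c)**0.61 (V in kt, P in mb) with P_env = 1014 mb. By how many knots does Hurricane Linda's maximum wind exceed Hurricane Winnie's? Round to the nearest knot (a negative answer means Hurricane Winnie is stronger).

-9 kt

Hurricane Linda: ΔP = 111; V ≈ 6.1 × 111^0.61 ≈ 107.89 kt.
Hurricane Winnie: ΔP = 127; V ≈ 6.1 × 127^0.61 ≈ 117.13 kt.
Difference ≈ 107.89 − 117.13 = -9.24 → -9 kt.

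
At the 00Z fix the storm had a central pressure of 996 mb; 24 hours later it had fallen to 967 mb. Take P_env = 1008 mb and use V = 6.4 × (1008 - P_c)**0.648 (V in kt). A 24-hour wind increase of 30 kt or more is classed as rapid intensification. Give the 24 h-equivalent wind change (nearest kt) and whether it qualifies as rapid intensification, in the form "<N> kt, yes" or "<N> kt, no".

39 kt, yes

V₁: ΔP = 12, V ≈ 6.4 × 12^0.648 ≈ 32.03 kt.
V₂: ΔP = 41, V ≈ 6.4 × 41^0.648 ≈ 71.00 kt.
ΔV over 24 h = 38.97 kt → 24 h equivalent = 38.97 × 24/24 ≈ 38.97 kt.
39 kt ≥ 30 kt ⇒ rapid intensification.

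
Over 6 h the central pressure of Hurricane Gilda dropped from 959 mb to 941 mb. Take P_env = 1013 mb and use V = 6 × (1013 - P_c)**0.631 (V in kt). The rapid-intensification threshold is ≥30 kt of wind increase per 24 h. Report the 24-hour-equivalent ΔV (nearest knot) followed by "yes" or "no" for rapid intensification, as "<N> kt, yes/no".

59 kt, yes

V₁: ΔP = 54, V ≈ 6 × 54^0.631 ≈ 74.35 kt.
V₂: ΔP = 72, V ≈ 6 × 72^0.631 ≈ 89.15 kt.
ΔV over 6 h = 14.80 kt → 24 h equivalent = 14.80 × 24/6 ≈ 59.20 kt.
59 kt ≥ 30 kt ⇒ rapid intensification.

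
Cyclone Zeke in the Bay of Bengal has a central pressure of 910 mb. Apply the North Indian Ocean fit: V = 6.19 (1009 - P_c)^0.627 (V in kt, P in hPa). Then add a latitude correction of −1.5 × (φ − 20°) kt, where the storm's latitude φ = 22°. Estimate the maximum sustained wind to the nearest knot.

107 kt

ΔP = 1009 − 910 = 99 mb.
99^0.627 ≈ 17.835.
V ≈ 6.19 × 17.835 ≈ 110.4 kt.
Latitude correction: −1.5 × (22 − 20) = -3 kt.
Corrected V ≈ 107.4 kt → 107 kt.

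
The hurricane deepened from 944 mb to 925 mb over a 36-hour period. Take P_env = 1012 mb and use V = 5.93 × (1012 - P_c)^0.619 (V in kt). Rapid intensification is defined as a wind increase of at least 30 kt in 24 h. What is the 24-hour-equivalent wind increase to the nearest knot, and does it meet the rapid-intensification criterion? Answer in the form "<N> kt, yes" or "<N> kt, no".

V₁: ΔP = 68, V ≈ 5.93 × 68^0.619 ≈ 80.79 kt.
V₂: ΔP = 87, V ≈ 5.93 × 87^0.619 ≈ 94.11 kt.
ΔV over 36 h = 13.32 kt → 24 h equivalent = 13.32 × 24/36 ≈ 8.88 kt.
9 kt < 30 kt ⇒ not rapid intensification.

9 kt, no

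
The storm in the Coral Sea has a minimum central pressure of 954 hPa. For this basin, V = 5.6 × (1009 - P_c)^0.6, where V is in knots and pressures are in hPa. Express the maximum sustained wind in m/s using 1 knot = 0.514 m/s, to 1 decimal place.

ΔP = 1009 − 954 = 55 hPa.
V ≈ 5.6 × 55^0.6 = 5.6 × 11.072 ≈ 62.002 kt.
62.002 × 0.514 ≈ 31.87 m/s → 31.9 m/s.

31.9 m/s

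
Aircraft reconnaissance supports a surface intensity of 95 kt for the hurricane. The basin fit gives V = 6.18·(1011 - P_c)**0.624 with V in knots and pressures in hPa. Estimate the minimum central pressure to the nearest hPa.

ΔP = (V / 6.18)^(1/0.624) = (95/6.18)^1.603.
95/6.18 = 15.372; 15.372^1.603 ≈ 79.77 hPa.
P_c = 1011 − 79.77 = 931.23 ≈ 931 hPa.

931 hPa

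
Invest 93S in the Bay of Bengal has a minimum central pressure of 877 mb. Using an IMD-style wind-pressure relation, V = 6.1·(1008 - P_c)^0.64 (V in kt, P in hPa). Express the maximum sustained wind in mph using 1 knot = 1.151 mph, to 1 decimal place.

ΔP = 1008 − 877 = 131 mb.
V ≈ 6.1 × 131^0.64 = 6.1 × 22.649 ≈ 138.160 kt.
138.160 × 1.151 ≈ 159.02 mph → 159.0 mph.

159.0 mph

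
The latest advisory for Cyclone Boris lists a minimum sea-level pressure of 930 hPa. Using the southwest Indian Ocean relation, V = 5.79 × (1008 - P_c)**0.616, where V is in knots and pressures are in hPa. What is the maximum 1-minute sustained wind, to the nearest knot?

85 kt

ΔP = 1008 − 930 = 78 hPa.
78^0.616 ≈ 14.640.
V ≈ 5.79 × 14.640 ≈ 84.8 kt.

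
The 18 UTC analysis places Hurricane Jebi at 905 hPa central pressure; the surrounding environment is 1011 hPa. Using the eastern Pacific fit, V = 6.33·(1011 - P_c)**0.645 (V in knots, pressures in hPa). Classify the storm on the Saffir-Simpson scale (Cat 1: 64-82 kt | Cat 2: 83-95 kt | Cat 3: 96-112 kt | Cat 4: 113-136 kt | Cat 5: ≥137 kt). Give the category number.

ΔP = 1011 − 905 = 106 hPa.
V ≈ 6.33 × 106^0.645 = 6.33 × 20.25 ≈ 128 kt.
128 kt falls in the Category 4 band.

4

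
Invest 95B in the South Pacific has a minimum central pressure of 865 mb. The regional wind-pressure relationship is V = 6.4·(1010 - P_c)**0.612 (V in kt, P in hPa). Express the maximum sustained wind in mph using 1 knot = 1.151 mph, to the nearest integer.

155 mph

ΔP = 1010 − 865 = 145 mb.
V ≈ 6.4 × 145^0.612 = 6.4 × 21.026 ≈ 134.567 kt.
134.567 × 1.151 ≈ 154.89 mph → 155 mph.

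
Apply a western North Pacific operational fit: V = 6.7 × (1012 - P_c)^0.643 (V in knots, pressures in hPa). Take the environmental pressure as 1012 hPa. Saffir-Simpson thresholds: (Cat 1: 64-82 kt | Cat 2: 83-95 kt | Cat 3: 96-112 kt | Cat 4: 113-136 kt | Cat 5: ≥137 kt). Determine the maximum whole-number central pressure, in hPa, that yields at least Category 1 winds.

Category 1 begins at V = 64 kt.
Required ΔP = (64/6.7)^(1/0.643) = 9.552^1.555 ≈ 33.44 hPa.
P_c ≤ 1012 − 33.44 = 978.56, so the highest integer P_c is 978 hPa.

978 hPa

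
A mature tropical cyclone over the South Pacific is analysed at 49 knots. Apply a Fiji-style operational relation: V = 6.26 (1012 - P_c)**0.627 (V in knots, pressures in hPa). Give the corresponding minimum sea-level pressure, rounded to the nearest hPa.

ΔP = (V / 6.26)^(1/0.627) = (49/6.26)^1.595.
49/6.26 = 7.827; 7.827^1.595 ≈ 26.62 hPa.
P_c = 1012 − 26.62 = 985.38 ≈ 985 hPa.

985 hPa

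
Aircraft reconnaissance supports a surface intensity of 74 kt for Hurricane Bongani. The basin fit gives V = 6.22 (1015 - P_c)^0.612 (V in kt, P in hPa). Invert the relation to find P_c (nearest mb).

958 mb

ΔP = (V / 6.22)^(1/0.612) = (74/6.22)^1.634.
74/6.22 = 11.897; 11.897^1.634 ≈ 57.18 mb.
P_c = 1015 − 57.18 = 957.82 ≈ 958 mb.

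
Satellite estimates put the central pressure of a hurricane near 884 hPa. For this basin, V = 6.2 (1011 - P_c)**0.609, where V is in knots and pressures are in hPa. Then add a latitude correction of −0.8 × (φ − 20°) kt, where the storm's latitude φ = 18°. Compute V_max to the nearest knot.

ΔP = 1011 − 884 = 127 hPa.
127^0.609 ≈ 19.108.
V ≈ 6.2 × 19.108 ≈ 118.5 kt.
Latitude correction: −0.8 × (18 − 20) = 1.6 kt.
Corrected V ≈ 120.1 kt → 120 kt.

120 kt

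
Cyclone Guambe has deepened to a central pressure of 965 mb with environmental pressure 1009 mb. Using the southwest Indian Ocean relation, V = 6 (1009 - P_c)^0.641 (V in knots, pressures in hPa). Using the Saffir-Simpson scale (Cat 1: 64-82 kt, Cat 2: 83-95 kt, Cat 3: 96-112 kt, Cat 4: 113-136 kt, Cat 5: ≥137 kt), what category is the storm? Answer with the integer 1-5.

ΔP = 1009 − 965 = 44 mb.
V ≈ 6 × 44^0.641 = 6 × 11.31 ≈ 68 kt.
68 kt falls in the Category 1 band.

1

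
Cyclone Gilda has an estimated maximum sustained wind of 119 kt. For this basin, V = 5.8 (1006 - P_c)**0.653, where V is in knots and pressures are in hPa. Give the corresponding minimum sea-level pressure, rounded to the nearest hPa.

904 hPa

ΔP = (V / 5.8)^(1/0.653) = (119/5.8)^1.531.
119/5.8 = 20.517; 20.517^1.531 ≈ 102.18 hPa.
P_c = 1006 − 102.18 = 903.82 ≈ 904 hPa.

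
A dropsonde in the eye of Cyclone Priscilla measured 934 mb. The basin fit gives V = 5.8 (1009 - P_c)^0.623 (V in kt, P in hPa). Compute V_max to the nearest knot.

85 kt

ΔP = 1009 − 934 = 75 mb.
75^0.623 ≈ 14.729.
V ≈ 5.8 × 14.729 ≈ 85.4 kt.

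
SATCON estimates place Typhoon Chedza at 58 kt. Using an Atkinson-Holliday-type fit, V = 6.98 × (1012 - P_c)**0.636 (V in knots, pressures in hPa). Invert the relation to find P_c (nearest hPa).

984 hPa

ΔP = (V / 6.98)^(1/0.636) = (58/6.98)^1.572.
58/6.98 = 8.309; 8.309^1.572 ≈ 27.92 hPa.
P_c = 1012 − 27.92 = 984.08 ≈ 984 hPa.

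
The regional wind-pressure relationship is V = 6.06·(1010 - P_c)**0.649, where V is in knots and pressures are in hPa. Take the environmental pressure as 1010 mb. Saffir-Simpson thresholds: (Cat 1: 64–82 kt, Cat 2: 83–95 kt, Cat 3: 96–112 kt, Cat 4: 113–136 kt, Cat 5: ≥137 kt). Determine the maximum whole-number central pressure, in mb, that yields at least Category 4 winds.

Category 4 begins at V = 113 kt.
Required ΔP = (113/6.06)^(1/0.649) = 18.647^1.541 ≈ 90.74 mb.
P_c ≤ 1010 − 90.74 = 919.26, so the highest integer P_c is 919 mb.

919 mb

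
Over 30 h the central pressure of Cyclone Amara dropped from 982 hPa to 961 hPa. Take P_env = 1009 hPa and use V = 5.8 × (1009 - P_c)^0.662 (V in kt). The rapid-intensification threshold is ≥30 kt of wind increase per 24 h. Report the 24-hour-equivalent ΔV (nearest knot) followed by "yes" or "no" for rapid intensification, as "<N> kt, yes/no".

V₁: ΔP = 27, V ≈ 5.8 × 27^0.662 ≈ 51.40 kt.
V₂: ΔP = 48, V ≈ 5.8 × 48^0.662 ≈ 75.23 kt.
ΔV over 30 h = 23.83 kt → 24 h equivalent = 23.83 × 24/30 ≈ 19.06 kt.
19 kt < 30 kt ⇒ not rapid intensification.

19 kt, no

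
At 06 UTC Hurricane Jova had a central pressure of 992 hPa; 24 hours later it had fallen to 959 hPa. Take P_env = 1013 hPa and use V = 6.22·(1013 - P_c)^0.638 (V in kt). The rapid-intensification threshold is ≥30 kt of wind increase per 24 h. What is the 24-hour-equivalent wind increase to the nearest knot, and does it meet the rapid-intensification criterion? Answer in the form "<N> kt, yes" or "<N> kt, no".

V₁: ΔP = 21, V ≈ 6.22 × 21^0.638 ≈ 43.39 kt.
V₂: ΔP = 54, V ≈ 6.22 × 54^0.638 ≈ 79.26 kt.
ΔV over 24 h = 35.87 kt → 24 h equivalent = 35.87 × 24/24 ≈ 35.87 kt.
36 kt ≥ 30 kt ⇒ rapid intensification.

36 kt, yes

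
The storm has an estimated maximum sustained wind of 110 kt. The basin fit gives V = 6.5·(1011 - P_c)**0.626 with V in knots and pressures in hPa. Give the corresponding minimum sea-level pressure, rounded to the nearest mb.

919 mb

ΔP = (V / 6.5)^(1/0.626) = (110/6.5)^1.597.
110/6.5 = 16.923; 16.923^1.597 ≈ 91.71 mb.
P_c = 1011 − 91.71 = 919.29 ≈ 919 mb.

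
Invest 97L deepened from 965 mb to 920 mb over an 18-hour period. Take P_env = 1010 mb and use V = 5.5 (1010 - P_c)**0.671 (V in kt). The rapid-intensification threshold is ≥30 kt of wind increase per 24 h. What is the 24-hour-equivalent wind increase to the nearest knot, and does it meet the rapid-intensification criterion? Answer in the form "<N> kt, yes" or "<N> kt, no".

56 kt, yes

V₁: ΔP = 45, V ≈ 5.5 × 45^0.671 ≈ 70.74 kt.
V₂: ΔP = 90, V ≈ 5.5 × 90^0.671 ≈ 112.63 kt.
ΔV over 18 h = 41.89 kt → 24 h equivalent = 41.89 × 24/18 ≈ 55.85 kt.
56 kt ≥ 30 kt ⇒ rapid intensification.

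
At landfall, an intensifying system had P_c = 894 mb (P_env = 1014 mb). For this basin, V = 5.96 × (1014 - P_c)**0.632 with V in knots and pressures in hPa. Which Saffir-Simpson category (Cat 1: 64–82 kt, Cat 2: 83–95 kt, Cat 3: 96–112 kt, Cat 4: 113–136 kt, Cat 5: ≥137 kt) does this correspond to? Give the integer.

4

ΔP = 1014 − 894 = 120 mb.
V ≈ 5.96 × 120^0.632 = 5.96 × 20.61 ≈ 123 kt.
123 kt falls in the Category 4 band.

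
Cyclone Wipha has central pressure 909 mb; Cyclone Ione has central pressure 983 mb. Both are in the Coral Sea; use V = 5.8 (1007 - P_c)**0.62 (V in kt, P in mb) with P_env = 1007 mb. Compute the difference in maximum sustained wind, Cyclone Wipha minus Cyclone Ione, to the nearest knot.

Cyclone Wipha: ΔP = 98; V ≈ 5.8 × 98^0.62 ≈ 99.54 kt.
Cyclone Ione: ΔP = 24; V ≈ 5.8 × 24^0.62 ≈ 41.61 kt.
Difference ≈ 99.54 − 41.61 = 57.93 → 58 kt.

58 kt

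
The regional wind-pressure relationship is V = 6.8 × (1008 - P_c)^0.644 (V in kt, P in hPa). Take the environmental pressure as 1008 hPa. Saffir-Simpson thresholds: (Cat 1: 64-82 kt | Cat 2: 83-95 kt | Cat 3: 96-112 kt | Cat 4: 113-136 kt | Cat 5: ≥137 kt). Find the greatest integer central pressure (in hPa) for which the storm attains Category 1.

Category 1 begins at V = 64 kt.
Required ΔP = (64/6.8)^(1/0.644) = 9.412^1.553 ≈ 32.50 hPa.
P_c ≤ 1008 − 32.50 = 975.50, so the highest integer P_c is 975 hPa.

975 hPa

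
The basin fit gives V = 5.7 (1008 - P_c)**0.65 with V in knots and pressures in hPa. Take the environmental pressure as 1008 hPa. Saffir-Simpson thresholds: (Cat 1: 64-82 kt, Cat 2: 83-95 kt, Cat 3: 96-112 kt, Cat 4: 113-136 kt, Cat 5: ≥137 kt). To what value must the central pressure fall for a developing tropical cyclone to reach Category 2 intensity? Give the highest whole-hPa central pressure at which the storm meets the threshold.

946 hPa

Category 2 begins at V = 83 kt.
Required ΔP = (83/5.7)^(1/0.65) = 14.561^1.538 ≈ 61.59 hPa.
P_c ≤ 1008 − 61.59 = 946.41, so the highest integer P_c is 946 hPa.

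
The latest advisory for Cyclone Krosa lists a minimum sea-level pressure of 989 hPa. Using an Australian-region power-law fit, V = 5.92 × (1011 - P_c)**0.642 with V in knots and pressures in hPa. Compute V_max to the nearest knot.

43 kt

ΔP = 1011 − 989 = 22 hPa.
22^0.642 ≈ 7.275.
V ≈ 5.92 × 7.275 ≈ 43.1 kt.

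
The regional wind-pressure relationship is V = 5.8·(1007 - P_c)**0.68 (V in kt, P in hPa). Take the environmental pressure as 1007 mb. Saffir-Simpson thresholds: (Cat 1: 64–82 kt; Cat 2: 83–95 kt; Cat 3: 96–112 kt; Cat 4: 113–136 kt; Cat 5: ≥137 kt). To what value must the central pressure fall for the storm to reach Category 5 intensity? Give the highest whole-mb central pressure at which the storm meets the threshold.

902 mb

Category 5 begins at V = 137 kt.
Required ΔP = (137/5.8)^(1/0.68) = 23.621^1.471 ≈ 104.60 mb.
P_c ≤ 1007 − 104.60 = 902.40, so the highest integer P_c is 902 mb.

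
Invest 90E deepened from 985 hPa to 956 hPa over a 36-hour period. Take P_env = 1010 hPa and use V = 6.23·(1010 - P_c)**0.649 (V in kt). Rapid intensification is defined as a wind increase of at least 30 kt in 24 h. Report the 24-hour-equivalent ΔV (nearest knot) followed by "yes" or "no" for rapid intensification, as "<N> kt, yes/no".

22 kt, no

V₁: ΔP = 25, V ≈ 6.23 × 25^0.649 ≈ 50.32 kt.
V₂: ΔP = 54, V ≈ 6.23 × 54^0.649 ≈ 82.95 kt.
ΔV over 36 h = 32.63 kt → 24 h equivalent = 32.63 × 24/36 ≈ 21.75 kt.
22 kt < 30 kt ⇒ not rapid intensification.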